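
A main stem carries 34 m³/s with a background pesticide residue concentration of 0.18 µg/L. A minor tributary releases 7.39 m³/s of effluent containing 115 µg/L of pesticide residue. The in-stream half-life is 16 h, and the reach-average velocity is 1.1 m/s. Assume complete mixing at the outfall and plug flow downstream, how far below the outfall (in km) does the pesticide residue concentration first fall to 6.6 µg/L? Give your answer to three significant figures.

104 km

Mass balance: C = (34.00·0.1800 + 7.390·115.0) / 41.39 = 856.0/41.39 = 20.68 µg/L.
Half-life 16 h → k = ln 2 / 16 = 0.04332 h⁻¹ = 1.040 d⁻¹.
Set 20.68·exp(−k·t) = 6.6 → t = ln(20.68/6.6)/k = 94910 s = 26.36 h.
Distance = v·t = 1.1·94910 = 104400 m = 104.4 km.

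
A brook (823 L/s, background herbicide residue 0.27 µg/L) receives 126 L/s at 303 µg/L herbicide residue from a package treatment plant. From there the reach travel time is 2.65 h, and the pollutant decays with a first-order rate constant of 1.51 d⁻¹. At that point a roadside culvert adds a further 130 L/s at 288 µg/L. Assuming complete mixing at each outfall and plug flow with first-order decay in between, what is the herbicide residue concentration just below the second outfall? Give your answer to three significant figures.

64.8 µg/L

Mass balance: C = (823.0·0.2700 + 126.0·303.0) / 949.0 = 38400/949.0 = 40.46 µg/L; combined flow 949.0 L/s.
First-order decay: C = 40.46·exp(−k·t) = 40.46·0.8464 = 34.25 µg/L.
At the second outfall, C = (949.0·34.25 + 130.0·288.0) / (949.0 + 130.0) = 64.82 µg/L.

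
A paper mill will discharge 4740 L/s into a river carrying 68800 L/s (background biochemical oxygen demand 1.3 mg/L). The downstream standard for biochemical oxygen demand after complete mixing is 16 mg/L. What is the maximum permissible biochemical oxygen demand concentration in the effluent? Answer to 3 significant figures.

At the limit, (Qr·Cr + Qe·Cₑ)/(Qr + Qe) = 16:
Cₑ = (73540·16 − 68800·1.300) / 4740 = 229.4 mg/L.

229 mg/L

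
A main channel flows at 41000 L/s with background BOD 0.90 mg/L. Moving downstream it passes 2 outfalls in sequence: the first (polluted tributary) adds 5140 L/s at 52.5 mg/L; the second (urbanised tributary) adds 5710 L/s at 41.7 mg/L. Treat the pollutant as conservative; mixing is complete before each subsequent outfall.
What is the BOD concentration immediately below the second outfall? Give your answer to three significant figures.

10.5 mg/L

After outfall 1: Q = 41000 + 5140 = 46140 L/s; C = (41000·0.9000 + 5140·52.50)/46140 = 6.648 mg/L.
After outfall 2: Q = 46140 + 5710 = 51850 L/s; C = (46140·6.648 + 5710·41.70)/51850 = 10.51 mg/L.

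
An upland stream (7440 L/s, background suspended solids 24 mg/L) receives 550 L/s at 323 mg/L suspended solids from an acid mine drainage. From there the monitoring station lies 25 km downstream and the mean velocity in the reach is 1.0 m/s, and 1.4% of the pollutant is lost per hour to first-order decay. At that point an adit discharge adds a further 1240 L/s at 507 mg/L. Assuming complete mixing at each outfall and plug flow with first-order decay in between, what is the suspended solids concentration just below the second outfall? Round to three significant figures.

After mixing, C = (7440·24.00 + 550.0·323.0) / 7990 = 356200/7990 = 44.58 mg/L; combined flow 7990 L/s.
Travel time t = 25·1000 / 1.0 = 25000 s = 6.944 h.
1.4%/h lost → k = −ln(1 − 0.014) = 0.01410 h⁻¹.
First-order decay: C = 44.58·exp(−k·t) = 44.58·0.9067 = 40.42 mg/L.
At the second outfall, C = (7990·40.42 + 1240·507.0) / (7990 + 1240) = 103.1 mg/L.

103 mg/L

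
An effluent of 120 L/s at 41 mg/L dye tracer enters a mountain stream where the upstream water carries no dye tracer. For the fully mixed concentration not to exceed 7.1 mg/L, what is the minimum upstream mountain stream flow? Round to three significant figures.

Set C_mix = 7.1: (Q·0 + 120.0·41.00) / (Q + 120.0) = 7.1
→ Q = 120.0·(41.00 − 7.1)/(7.1 − 0) = 573.0 L/s.

573 L/s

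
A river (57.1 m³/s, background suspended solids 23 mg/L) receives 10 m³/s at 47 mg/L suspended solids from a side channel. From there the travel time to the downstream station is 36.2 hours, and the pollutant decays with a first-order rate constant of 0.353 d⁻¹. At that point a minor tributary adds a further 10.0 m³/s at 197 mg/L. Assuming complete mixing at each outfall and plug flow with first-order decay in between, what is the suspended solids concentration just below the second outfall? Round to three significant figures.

After mixing, C = (57.10·23.00 + 10.00·47.00) / 67.10 = 1783/67.10 = 26.58 mg/L; combined flow 67.10 m³/s.
Decay over the reach: 26.58·exp(−kt) = 26.58·0.5872 = 15.61 mg/L.
At the second outfall, C = (67.10·15.61 + 10.00·197.0) / (67.10 + 10.00) = 39.13 mg/L.

39.1 mg/L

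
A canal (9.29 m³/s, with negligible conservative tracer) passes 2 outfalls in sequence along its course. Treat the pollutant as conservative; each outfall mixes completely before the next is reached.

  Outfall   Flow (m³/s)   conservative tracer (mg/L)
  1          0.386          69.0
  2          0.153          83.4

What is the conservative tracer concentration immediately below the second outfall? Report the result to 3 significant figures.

Outfall 1: combined Q = 9.676 m³/s; C = (9.290·0 + 0.3860·69.00)/9.676 = 2.753 mg/L.
Outfall 2: combined Q = 9.829 m³/s; C = (9.676·2.753 + 0.1530·83.40)/9.829 = 4.008 mg/L.

4.01 mg/L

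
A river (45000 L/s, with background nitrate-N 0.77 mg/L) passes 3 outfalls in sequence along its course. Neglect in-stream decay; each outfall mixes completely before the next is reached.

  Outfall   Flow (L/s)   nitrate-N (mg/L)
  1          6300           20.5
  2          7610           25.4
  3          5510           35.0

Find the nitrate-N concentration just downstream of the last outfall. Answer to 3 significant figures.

8.54 mg/L

After outfall 1: Q = 45000 + 6300 = 51300 L/s; C = (45000·0.7700 + 6300·20.50)/51300 = 3.193 mg/L.
After outfall 2: Q = 51300 + 7610 = 58910 L/s; C = (51300·3.193 + 7610·25.40)/58910 = 6.062 mg/L.
After outfall 3: Q = 58910 + 5510 = 64420 L/s; C = (58910·6.062 + 5510·35.00)/64420 = 8.537 mg/L.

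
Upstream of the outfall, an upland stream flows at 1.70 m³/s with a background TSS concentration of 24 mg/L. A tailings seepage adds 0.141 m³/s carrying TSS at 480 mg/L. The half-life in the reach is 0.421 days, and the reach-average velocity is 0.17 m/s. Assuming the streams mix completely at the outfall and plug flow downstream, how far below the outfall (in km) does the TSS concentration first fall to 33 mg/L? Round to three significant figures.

5.17 km

Mixed concentration C = ΣQC/ΣQ = (1.700·24.00 + 0.1410·480.0) / 1.841 = 108.5/1.841 = 58.92 mg/L.
Half-life 0.421 d → k = ln 2 / 0.421 = 1.646 d⁻¹.
Set 58.92·exp(−k·t) = 33 → t = ln(58.92/33)/k = 30420 s = 8.451 h.
Distance = v·t = 0.17·30420 = 5172 m = 5.172 km.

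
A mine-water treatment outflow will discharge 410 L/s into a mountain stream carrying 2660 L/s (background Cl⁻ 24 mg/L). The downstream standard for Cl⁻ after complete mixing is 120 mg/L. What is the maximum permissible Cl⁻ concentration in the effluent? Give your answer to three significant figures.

743 mg/L

At the limit, (Qr·Cr + Qe·Cₑ)/(Qr + Qe) = 120:
Cₑ = (3070·120 − 2660·24.00) / 410.0 = 742.8 mg/L.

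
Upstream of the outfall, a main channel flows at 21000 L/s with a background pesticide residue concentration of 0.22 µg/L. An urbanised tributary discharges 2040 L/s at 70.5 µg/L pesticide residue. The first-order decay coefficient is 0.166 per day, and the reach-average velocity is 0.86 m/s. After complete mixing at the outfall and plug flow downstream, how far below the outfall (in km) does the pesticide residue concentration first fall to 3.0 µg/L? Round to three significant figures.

342 km

Conservation of mass: C = (21000·0.2200 + 2040·70.50) / 23040 = 148400/23040 = 6.443 µg/L.
Set 6.443·exp(−k·t) = 3.0 → t = ln(6.443/3.0)/k = 397800 s = 110.5 h.
Distance = v·t = 0.86·397800 = 342100 m = 342.1 km.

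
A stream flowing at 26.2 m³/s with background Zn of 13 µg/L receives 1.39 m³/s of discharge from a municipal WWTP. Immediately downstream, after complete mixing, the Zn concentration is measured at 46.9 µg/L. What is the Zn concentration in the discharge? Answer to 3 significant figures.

Mass balance: 26.20·13.00 + 1.390·Cₑ = 27.59·46.90
→ Cₑ = (27.59·46.90 − 26.20·13.00) / 1.390 = 685.9 µg/L.

686 µg/L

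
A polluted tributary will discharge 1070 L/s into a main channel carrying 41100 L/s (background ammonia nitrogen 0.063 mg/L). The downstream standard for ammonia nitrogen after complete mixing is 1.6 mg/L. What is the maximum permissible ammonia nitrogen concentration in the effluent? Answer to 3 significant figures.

60.6 mg/L

At the limit, (Qr·Cr + Qe·Cₑ)/(Qr + Qe) = 1.6:
Cₑ = (42170·1.6 − 41100·0.06300) / 1070 = 60.64 mg/L.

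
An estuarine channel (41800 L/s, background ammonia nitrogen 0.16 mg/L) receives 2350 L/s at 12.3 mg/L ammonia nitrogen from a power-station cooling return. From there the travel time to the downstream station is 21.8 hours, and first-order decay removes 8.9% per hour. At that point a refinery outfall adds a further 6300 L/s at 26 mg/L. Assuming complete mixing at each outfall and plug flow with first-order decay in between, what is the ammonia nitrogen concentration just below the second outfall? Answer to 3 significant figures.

3.34 mg/L

Conservation of mass: C = (41800·0.1600 + 2350·12.30) / 44150 = 35590/44150 = 0.8062 mg/L; combined flow 44150 L/s.
8.9%/h lost → k = −ln(1 − 0.089) = 0.09321 h⁻¹.
After decay, C = 0.8062 × e^(−kt) = 0.8062 × 0.1311 = 0.1057 mg/L.
At the second outfall, C = (44150·0.1057 + 6300·26.00) / (44150 + 6300) = 3.339 mg/L.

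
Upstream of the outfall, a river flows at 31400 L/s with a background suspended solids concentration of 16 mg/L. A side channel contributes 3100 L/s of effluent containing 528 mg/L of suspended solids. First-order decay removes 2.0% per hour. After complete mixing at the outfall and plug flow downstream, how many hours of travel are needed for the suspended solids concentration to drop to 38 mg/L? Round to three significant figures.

24.2 h

Mass balance: C = (31400·16.00 + 3100·528.0) / 34500 = 2139000/34500 = 62.01 mg/L.
2.0%/h lost → k = −ln(1 − 0.02) = 0.02020 h⁻¹.
62.01·exp(−k·t) = 38 → t = ln(62.01/38)/k = 87250 s = 24.24 h.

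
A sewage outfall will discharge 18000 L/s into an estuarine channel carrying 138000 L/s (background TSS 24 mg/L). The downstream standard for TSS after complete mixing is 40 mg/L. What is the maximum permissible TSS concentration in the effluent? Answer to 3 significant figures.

163 mg/L

At the limit, (Qr·Cr + Qe·Cₑ)/(Qr + Qe) = 40:
Cₑ = (156000·40 − 138000·24.00) / 18000 = 162.7 mg/L.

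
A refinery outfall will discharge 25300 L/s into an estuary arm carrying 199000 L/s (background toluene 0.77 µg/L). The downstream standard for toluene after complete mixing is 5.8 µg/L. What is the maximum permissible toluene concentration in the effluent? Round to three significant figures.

At the limit, (Qr·Cr + Qe·Cₑ)/(Qr + Qe) = 5.8:
Cₑ = (224300·5.8 − 199000·0.7700) / 25300 = 45.36 µg/L.

45.4 µg/L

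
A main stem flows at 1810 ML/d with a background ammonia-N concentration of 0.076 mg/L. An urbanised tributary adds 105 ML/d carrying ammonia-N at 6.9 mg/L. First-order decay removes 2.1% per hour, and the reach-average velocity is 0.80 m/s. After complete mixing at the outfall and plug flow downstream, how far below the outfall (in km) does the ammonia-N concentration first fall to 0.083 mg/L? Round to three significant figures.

Flow-weighted average: C = (1810·0.07600 + 105.0·6.900) / 1915 = 862.1/1915 = 0.4502 mg/L.
2.1%/h lost → k = −ln(1 − 0.021) = 0.02122 h⁻¹.
Set 0.4502·exp(−k·t) = 0.083 → t = ln(0.4502/0.083)/k = 286800 s = 79.66 h.
Distance = v·t = 0.80·286800 = 229400 m = 229.4 km.

229 km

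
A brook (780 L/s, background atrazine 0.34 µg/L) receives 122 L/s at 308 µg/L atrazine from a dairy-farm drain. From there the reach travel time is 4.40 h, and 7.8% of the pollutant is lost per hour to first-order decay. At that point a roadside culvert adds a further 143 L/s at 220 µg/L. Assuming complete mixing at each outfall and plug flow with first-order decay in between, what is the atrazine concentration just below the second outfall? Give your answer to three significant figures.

55.4 µg/L

Conservation of mass: C = (780.0·0.3400 + 122.0·308.0) / 902.0 = 37840/902.0 = 41.95 µg/L; combined flow 902.0 L/s.
7.8%/h lost → k = −ln(1 − 0.078) = 0.08121 h⁻¹.
Applying C = C₀e^(−kt): 41.95 × 0.6995 = 29.35 µg/L.
At the second outfall, C = (902.0·29.35 + 143.0·220.0) / (902.0 + 143.0) = 55.44 µg/L.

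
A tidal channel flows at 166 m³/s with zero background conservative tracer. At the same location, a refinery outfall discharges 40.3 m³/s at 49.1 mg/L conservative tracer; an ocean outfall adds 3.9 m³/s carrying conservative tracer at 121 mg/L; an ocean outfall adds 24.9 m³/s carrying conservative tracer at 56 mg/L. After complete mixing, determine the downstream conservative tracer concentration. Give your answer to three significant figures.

Flow-weighted average: C = (166.0·0 + 40.30·49.10 + 3.900·121.0 + 24.90·56.00) / 235.1 = 3845/235.1 = 16.35 mg/L.

16.4 mg/L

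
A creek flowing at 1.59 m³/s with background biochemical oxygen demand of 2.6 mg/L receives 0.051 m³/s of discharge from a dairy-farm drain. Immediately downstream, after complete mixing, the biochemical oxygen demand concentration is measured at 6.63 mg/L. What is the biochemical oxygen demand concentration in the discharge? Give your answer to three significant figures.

132 mg/L

Mass balance: 1.590·2.600 + 0.05100·Cₑ = 1.641·6.630
→ Cₑ = (1.641·6.630 − 1.590·2.600) / 0.05100 = 132.3 mg/L.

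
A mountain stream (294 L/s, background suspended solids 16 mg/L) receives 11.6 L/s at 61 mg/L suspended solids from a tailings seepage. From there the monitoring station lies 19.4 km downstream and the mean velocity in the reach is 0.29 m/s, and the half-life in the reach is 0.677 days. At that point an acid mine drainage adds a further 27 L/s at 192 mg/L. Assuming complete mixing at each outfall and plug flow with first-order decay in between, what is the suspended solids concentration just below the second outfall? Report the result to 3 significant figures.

23.0 mg/L

Conservation of mass: C = (294.0·16.00 + 11.60·61.00) / 305.6 = 5412/305.6 = 17.71 mg/L; combined flow 305.6 L/s.
Travel time t = 19.4·1000 / 0.29 = 66900 s = 18.58 h.
Half-life 0.677 d → k = ln 2 / 0.677 = 1.024 d⁻¹.
After decay, C = 17.71 × e^(−kt) = 17.71 × 0.4526 = 8.015 mg/L.
At the second outfall, C = (305.6·8.015 + 27.00·192.0) / (305.6 + 27.00) = 22.95 mg/L.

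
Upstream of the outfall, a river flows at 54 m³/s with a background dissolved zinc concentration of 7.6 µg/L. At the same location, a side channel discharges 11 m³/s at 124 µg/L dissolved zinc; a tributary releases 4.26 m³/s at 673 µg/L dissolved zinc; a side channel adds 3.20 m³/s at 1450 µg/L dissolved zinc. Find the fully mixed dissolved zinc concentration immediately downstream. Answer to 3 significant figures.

128 µg/L

Mass balance: C = (54.00·7.600 + 11.00·124.0 + 4.260·673.0 + 3.200·1450) / 72.46 = 9281/72.46 = 128.1 µg/L.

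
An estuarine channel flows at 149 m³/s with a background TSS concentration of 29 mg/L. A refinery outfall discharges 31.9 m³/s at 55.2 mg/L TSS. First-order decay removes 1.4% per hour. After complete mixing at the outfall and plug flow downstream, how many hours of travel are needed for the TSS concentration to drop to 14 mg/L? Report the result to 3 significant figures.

62.1 h

Conservation of mass: C = (149.0·29.00 + 31.90·55.20) / 180.9 = 6082/180.9 = 33.62 mg/L.
1.4%/h lost → k = −ln(1 − 0.014) = 0.01410 h⁻¹.
33.62·exp(−k·t) = 14 → t = ln(33.62/14)/k = 223700 s = 62.14 h.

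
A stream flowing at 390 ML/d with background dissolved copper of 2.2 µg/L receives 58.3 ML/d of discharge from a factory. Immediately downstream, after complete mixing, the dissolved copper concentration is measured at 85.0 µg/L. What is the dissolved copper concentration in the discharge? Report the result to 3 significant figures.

639 µg/L

Mass balance: 390.0·2.200 + 58.30·Cₑ = 448.3·85.00
→ Cₑ = (448.3·85.00 − 390.0·2.200) / 58.30 = 638.9 µg/L.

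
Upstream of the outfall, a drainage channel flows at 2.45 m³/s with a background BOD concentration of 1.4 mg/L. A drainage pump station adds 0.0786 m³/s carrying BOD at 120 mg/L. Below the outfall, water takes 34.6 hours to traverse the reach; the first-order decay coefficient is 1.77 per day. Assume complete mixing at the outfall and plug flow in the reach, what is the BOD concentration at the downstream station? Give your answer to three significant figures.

0.396 mg/L

Mixed concentration C = ΣQC/ΣQ = (2.450·1.400 + 0.07860·120.0) / 2.529 = 12.86/2.529 = 5.087 mg/L.
Applying C = C₀e^(−kt): 5.087 × 0.07795 = 0.3965 mg/L.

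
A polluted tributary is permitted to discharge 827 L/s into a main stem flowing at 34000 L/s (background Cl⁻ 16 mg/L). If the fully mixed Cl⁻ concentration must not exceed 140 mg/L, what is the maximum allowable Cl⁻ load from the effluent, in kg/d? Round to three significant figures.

Mass balance at the limit: 34000·16.00 + 827.0·Cₑ = 34830·140 → Cₑ = 5238 mg/L.
827.0 L/s = 0.8270 m³/s. Load = 0.8270 m³/s × 5238 g/m³ × 86 400 s/d = 374300 kg/d.

374000 kg/d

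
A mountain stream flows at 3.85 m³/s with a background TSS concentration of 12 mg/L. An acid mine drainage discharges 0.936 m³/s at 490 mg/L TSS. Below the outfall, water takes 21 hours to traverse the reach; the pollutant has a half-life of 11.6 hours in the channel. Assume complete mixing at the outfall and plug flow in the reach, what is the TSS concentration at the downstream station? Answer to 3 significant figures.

Conservation of mass: C = (3.850·12.00 + 0.9360·490.0) / 4.786 = 504.8/4.786 = 105.5 mg/L.
Half-life 11.6 h → k = ln 2 / 11.6 = 0.05975 h⁻¹ = 1.434 d⁻¹.
After decay, C = 105.5 × e^(−kt) = 105.5 × 0.2851 = 30.08 mg/L.

30.1 mg/L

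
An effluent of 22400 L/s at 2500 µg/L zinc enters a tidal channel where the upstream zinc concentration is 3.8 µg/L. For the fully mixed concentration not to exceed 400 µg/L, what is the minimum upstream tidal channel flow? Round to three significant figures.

Set C_mix = 400: (Q·3.800 + 22400·2500) / (Q + 22400) = 400
→ Q = 22400·(2500 − 400)/(400 − 3.800) = 118700 L/s.

119000 L/s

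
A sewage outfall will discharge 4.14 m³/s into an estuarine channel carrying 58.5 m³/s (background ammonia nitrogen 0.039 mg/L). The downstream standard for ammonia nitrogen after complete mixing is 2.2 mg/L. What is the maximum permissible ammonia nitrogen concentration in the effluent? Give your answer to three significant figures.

At the limit, (Qr·Cr + Qe·Cₑ)/(Qr + Qe) = 2.2:
Cₑ = (62.64·2.2 − 58.50·0.03900) / 4.140 = 32.74 mg/L.

32.7 mg/L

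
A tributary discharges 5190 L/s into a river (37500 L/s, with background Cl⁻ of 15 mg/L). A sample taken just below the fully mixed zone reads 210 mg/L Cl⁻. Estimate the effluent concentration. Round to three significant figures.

1620 mg/L

Mass balance: 37500·15.00 + 5190·Cₑ = 42690·210.0
→ Cₑ = (42690·210.0 − 37500·15.00) / 5190 = 1619 mg/L.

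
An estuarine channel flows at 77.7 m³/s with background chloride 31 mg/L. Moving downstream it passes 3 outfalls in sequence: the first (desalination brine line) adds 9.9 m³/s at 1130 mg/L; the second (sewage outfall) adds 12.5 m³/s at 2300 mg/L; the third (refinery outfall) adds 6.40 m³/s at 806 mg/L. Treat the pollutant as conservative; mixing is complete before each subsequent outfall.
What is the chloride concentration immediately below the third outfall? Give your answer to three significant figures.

446 mg/L

Below outfall 1: Q → 87.60 m³/s, C = (77.70·31.00 + 9.900·1130)/87.60 = 155.2 mg/L.
Below outfall 2: Q → 100.1 m³/s, C = (87.60·155.2 + 12.50·2300)/100.1 = 423.0 mg/L.
Below outfall 3: Q → 106.5 m³/s, C = (100.1·423.0 + 6.400·806.0)/106.5 = 446.0 mg/L.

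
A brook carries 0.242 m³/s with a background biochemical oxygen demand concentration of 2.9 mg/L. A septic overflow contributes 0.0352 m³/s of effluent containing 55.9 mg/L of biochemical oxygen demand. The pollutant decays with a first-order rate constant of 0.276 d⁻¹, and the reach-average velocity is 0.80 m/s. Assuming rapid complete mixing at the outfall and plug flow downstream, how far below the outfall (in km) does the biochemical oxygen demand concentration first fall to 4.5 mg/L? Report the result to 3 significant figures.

191 km

After mixing, C = (0.2420·2.900 + 0.03520·55.90) / 0.2772 = 2.669/0.2772 = 9.630 mg/L.
Set 9.630·exp(−k·t) = 4.5 → t = ln(9.630/4.5)/k = 238200 s = 66.16 h.
Distance = v·t = 0.80·238200 = 190500 m = 190.5 km.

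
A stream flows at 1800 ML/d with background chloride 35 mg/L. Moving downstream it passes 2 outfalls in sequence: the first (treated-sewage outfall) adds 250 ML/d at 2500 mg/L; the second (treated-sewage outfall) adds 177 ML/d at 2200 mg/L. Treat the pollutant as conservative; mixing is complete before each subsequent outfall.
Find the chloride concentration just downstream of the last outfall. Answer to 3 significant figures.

Outfall 1: combined Q = 2050 ML/d; C = (1800·35.00 + 250.0·2500)/2050 = 335.6 mg/L.
Outfall 2: combined Q = 2227 ML/d; C = (2050·335.6 + 177.0·2200)/2227 = 483.8 mg/L.

484 mg/L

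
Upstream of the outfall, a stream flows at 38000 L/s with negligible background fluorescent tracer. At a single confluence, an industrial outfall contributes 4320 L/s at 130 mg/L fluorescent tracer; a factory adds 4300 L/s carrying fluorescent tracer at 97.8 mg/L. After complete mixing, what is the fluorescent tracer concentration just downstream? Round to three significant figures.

Conservation of mass: C = (38000·0 + 4320·130.0 + 4300·97.80) / 46620 = 982100/46620 = 21.07 mg/L.

21.1 mg/L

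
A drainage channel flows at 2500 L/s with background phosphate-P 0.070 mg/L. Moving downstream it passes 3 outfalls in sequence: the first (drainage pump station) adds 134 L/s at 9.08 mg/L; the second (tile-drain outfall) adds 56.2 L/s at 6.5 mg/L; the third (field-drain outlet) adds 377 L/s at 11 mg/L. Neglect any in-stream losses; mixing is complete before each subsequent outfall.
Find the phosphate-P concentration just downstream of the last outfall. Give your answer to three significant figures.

1.92 mg/L

Outfall 1: combined Q = 2634 L/s; C = (2500·0.07000 + 134.0·9.080)/2634 = 0.5284 mg/L.
Outfall 2: combined Q = 2690 L/s; C = (2634·0.5284 + 56.20·6.500)/2690 = 0.6531 mg/L.
Outfall 3: combined Q = 3067 L/s; C = (2690·0.6531 + 377.0·11.00)/3067 = 1.925 mg/L.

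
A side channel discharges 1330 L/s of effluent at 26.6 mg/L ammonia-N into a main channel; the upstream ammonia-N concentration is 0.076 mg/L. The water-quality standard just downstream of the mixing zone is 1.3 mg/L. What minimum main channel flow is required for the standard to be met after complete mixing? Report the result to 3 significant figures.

Set C_mix = 1.3: (Q·0.07600 + 1330·26.60) / (Q + 1330) = 1.3
→ Q = 1330·(26.60 − 1.3)/(1.3 − 0.07600) = 27490 L/s.

27500 L/s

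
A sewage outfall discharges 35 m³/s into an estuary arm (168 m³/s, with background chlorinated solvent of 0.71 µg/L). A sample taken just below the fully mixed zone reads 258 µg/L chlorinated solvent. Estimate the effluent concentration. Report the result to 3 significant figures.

1490 µg/L

Mass balance: 168.0·0.7100 + 35.00·Cₑ = 203.0·258.0
→ Cₑ = (203.0·258.0 − 168.0·0.7100) / 35.00 = 1493 µg/L.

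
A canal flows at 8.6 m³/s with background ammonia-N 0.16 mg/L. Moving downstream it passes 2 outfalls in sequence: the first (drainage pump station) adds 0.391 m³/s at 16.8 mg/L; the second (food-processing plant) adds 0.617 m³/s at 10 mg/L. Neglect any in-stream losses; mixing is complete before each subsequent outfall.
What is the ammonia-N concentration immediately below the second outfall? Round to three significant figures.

After outfall 1: Q = 8.600 + 0.3910 = 8.991 m³/s; C = (8.600·0.1600 + 0.3910·16.80)/8.991 = 0.8836 mg/L.
After outfall 2: Q = 8.991 + 0.6170 = 9.608 m³/s; C = (8.991·0.8836 + 0.6170·10.00)/9.608 = 1.469 mg/L.

1.47 mg/L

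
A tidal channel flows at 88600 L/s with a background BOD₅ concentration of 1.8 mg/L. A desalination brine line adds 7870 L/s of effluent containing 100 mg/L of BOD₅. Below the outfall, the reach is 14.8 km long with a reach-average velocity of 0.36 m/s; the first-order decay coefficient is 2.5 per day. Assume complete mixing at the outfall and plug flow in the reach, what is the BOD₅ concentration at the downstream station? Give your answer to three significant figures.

2.99 mg/L

Conservation of mass: C = (88600·1.800 + 7870·100.0) / 96470 = 946500/96470 = 9.811 mg/L.
Travel time t = 14.8·1000 / 0.36 = 41110 s = 11.42 h.
Applying C = C₀e^(−kt): 9.811 × 0.3044 = 2.986 mg/L.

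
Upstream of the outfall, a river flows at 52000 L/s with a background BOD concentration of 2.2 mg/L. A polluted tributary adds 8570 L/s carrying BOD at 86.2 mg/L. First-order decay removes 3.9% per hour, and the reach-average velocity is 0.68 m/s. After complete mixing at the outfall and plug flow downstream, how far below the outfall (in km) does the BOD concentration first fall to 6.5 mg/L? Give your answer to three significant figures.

Flow-weighted average: C = (52000·2.200 + 8570·86.20) / 60570 = 853100/60570 = 14.09 mg/L.
3.9%/h lost → k = −ln(1 − 0.039) = 0.03978 h⁻¹.
Set 14.09·exp(−k·t) = 6.5 → t = ln(14.09/6.5)/k = 69980 s = 19.44 h.
Distance = v·t = 0.68·69980 = 47590 m = 47.59 km.

47.6 km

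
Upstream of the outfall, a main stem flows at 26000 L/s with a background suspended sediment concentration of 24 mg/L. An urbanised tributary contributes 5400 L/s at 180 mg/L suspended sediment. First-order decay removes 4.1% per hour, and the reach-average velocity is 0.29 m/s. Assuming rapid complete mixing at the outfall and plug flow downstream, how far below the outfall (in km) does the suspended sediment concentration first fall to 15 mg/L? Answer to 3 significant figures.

30.4 km

Mixed concentration C = ΣQC/ΣQ = (26000·24.00 + 5400·180.0) / 31400 = 1596000/31400 = 50.83 mg/L.
4.1%/h lost → k = −ln(1 − 0.041) = 0.04186 h⁻¹.
Set 50.83·exp(−k·t) = 15 → t = ln(50.83/15)/k = 104900 s = 29.15 h.
Distance = v·t = 0.29·104900 = 30430 m = 30.43 km.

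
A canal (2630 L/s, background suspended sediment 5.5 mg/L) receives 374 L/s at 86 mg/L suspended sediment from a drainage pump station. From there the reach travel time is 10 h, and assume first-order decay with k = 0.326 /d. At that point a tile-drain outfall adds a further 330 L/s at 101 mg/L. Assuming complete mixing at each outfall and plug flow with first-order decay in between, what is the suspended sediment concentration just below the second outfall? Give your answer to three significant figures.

Flow-weighted average: C = (2630·5.500 + 374.0·86.00) / 3004 = 46630/3004 = 15.52 mg/L; combined flow 3004 L/s.
After decay, C = 15.52 × e^(−kt) = 15.52 × 0.8730 = 13.55 mg/L.
At the second outfall, C = (3004·13.55 + 330.0·101.0) / (3004 + 330.0) = 22.21 mg/L.

22.2 mg/L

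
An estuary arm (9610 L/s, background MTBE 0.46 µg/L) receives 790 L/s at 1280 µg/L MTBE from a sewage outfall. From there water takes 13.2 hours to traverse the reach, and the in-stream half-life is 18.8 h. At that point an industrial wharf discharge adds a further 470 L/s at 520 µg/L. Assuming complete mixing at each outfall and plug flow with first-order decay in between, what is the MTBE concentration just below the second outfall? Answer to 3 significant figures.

79.9 µg/L

Conservation of mass: C = (9610·0.4600 + 790.0·1280) / 10400 = 1016000/10400 = 97.66 µg/L; combined flow 10400 L/s.
Half-life 18.8 h → k = ln 2 / 18.8 = 0.03687 h⁻¹ = 0.8849 d⁻¹.
Decay over the reach: 97.66·exp(−kt) = 97.66·0.6147 = 60.03 µg/L.
Second outfall: C = (10400·60.03 + 470.0·520.0)/10870 = 79.91 µg/L.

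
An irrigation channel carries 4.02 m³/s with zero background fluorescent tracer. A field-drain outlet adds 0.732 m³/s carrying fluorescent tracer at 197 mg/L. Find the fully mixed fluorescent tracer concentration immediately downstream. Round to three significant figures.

30.3 mg/L

Flow-weighted average: C = (4.020·0 + 0.7320·197.0) / 4.752 = 144.2/4.752 = 30.35 mg/L.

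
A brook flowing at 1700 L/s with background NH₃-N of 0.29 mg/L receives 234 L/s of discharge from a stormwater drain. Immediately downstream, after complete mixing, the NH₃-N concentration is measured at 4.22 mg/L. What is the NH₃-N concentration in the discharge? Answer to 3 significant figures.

Mass balance: 1700·0.2900 + 234.0·Cₑ = 1934·4.220
→ Cₑ = (1934·4.220 − 1700·0.2900) / 234.0 = 32.77 mg/L.

32.8 mg/L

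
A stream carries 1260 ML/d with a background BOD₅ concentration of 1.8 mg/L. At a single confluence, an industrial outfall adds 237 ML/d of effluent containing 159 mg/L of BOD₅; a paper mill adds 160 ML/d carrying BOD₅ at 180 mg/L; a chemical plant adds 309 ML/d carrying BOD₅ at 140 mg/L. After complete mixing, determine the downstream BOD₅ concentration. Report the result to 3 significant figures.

57.0 mg/L

Flow-weighted average: C = (1260·1.800 + 237.0·159.0 + 160.0·180.0 + 309.0·140.0) / 1966 = 112000/1966 = 56.97 mg/L.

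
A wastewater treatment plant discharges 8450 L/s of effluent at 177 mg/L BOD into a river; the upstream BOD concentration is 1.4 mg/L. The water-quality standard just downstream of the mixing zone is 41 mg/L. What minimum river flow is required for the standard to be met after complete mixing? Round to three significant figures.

Set C_mix = 41: (Q·1.400 + 8450·177.0) / (Q + 8450) = 41
→ Q = 8450·(177.0 − 41)/(41 − 1.400) = 29020 L/s.

29000 L/s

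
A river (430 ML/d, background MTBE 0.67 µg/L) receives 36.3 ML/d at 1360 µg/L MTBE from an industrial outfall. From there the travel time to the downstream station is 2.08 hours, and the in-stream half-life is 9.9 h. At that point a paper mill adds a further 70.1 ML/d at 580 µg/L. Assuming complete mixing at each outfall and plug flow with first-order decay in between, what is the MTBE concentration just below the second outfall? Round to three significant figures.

156 µg/L

Flow-weighted average: C = (430.0·0.6700 + 36.30·1360) / 466.3 = 49660/466.3 = 106.5 µg/L; combined flow 466.3 ML/d.
Half-life 9.9 h → k = ln 2 / 9.9 = 0.07001 h⁻¹ = 1.680 d⁻¹.
After decay, C = 106.5 × e^(−kt) = 106.5 × 0.8645 = 92.06 µg/L.
At the second outfall, C = (466.3·92.06 + 70.10·580.0) / (466.3 + 70.10) = 155.8 µg/L.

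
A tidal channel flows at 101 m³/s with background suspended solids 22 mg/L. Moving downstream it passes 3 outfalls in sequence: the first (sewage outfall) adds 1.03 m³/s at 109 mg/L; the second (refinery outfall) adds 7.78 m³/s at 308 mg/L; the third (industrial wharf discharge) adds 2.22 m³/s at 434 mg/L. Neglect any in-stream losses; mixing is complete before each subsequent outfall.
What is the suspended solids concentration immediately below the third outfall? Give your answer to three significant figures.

50.8 mg/L

Below outfall 1: Q → 102.0 m³/s, C = (101.0·22.00 + 1.030·109.0)/102.0 = 22.88 mg/L.
Below outfall 2: Q → 109.8 m³/s, C = (102.0·22.88 + 7.780·308.0)/109.8 = 43.08 mg/L.
Below outfall 3: Q → 112.0 m³/s, C = (109.8·43.08 + 2.220·434.0)/112.0 = 50.83 mg/L.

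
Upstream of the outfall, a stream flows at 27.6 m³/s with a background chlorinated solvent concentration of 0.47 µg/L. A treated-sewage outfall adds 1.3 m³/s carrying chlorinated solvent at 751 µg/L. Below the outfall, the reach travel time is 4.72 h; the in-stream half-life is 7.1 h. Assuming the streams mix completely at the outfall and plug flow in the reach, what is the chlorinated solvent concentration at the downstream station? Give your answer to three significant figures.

Mass balance: C = (27.60·0.4700 + 1.300·751.0) / 28.90 = 989.3/28.90 = 34.23 µg/L.
Half-life 7.1 h → k = ln 2 / 7.1 = 0.09763 h⁻¹ = 2.343 d⁻¹.
Applying C = C₀e^(−kt): 34.23 × 0.6308 = 21.59 µg/L.

21.6 µg/L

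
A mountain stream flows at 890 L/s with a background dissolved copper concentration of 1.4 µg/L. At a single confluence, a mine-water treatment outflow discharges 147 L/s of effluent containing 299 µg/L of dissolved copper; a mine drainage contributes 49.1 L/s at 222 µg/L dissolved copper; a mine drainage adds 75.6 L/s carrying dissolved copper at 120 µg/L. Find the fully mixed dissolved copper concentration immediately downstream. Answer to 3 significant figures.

Mass balance: C = (890.0·1.400 + 147.0·299.0 + 49.10·222.0 + 75.60·120.0) / 1162 = 65170/1162 = 56.10 µg/L.

56.1 µg/L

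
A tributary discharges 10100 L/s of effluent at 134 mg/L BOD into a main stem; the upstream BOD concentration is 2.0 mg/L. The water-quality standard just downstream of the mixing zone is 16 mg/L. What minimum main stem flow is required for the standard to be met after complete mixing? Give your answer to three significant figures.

85100 L/s

Set C_mix = 16: (Q·2.000 + 10100·134.0) / (Q + 10100) = 16
→ Q = 10100·(134.0 − 16)/(16 − 2.000) = 85130 L/s.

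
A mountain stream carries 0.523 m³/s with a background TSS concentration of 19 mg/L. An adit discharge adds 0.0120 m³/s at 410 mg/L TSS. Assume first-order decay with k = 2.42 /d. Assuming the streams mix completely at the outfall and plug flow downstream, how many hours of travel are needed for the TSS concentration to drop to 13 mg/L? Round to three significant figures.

Mixed concentration C = ΣQC/ΣQ = (0.5230·19.00 + 0.01200·410.0) / 0.5350 = 14.86/0.5350 = 27.77 mg/L.
27.77·exp(−k·t) = 13 → t = ln(27.77/13)/k = 27100 s = 7.527 h.

7.53 h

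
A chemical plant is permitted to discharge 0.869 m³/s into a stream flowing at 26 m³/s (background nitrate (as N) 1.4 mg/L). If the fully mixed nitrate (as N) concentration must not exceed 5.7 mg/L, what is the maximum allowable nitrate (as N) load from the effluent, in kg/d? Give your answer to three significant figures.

10100 kg/d

Mass balance at the limit: 26.00·1.400 + 0.8690·Cₑ = 26.87·5.7 → Cₑ = 134.4 mg/L.
Load = 0.8690 m³/s × 134.4 g/m³ × 86 400 s/d = 10090 kg/d.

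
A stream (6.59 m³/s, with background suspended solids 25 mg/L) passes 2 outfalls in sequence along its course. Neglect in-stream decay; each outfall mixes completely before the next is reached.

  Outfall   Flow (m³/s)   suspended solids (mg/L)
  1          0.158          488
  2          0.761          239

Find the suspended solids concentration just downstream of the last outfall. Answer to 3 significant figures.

56.4 mg/L

Outfall 1: combined Q = 6.748 m³/s; C = (6.590·25.00 + 0.1580·488.0)/6.748 = 35.84 mg/L.
Outfall 2: combined Q = 7.509 m³/s; C = (6.748·35.84 + 0.7610·239.0)/7.509 = 56.43 mg/L.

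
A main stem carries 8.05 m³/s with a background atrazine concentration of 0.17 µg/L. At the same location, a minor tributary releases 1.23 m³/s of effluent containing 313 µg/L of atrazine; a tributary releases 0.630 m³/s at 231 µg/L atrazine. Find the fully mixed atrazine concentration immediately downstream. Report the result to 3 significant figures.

53.7 µg/L

Conservation of mass: C = (8.050·0.1700 + 1.230·313.0 + 0.6300·231.0) / 9.910 = 531.9/9.910 = 53.67 µg/L.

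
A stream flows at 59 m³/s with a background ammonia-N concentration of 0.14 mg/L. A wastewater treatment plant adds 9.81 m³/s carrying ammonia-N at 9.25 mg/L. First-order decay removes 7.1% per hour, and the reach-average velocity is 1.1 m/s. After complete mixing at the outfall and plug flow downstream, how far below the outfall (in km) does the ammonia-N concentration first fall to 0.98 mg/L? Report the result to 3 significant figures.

20.6 km

Flow-weighted average: C = (59.00·0.1400 + 9.810·9.250) / 68.81 = 99.00/68.81 = 1.439 mg/L.
7.1%/h lost → k = −ln(1 − 0.071) = 0.07365 h⁻¹.
Set 1.439·exp(−k·t) = 0.98 → t = ln(1.439/0.98)/k = 18770 s = 5.214 h.
Distance = v·t = 1.1·18770 = 20650 m = 20.65 km.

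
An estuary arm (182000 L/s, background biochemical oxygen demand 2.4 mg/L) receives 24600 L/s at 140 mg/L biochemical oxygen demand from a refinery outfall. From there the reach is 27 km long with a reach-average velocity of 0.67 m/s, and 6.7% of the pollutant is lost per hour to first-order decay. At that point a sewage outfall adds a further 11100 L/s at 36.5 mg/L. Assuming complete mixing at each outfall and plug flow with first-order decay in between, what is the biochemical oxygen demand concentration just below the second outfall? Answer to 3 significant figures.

10.1 mg/L

After mixing, C = (182000·2.400 + 24600·140.0) / 206600 = 3881000/206600 = 18.78 mg/L; combined flow 206600 L/s.
Travel time t = 27·1000 / 0.67 = 40300 s = 11.19 h.
6.7%/h lost → k = −ln(1 − 0.067) = 0.06935 h⁻¹.
First-order decay: C = 18.78·exp(−k·t) = 18.78·0.4601 = 8.643 mg/L.
At the second outfall, C = (206600·8.643 + 11100·36.50) / (206600 + 11100) = 10.06 mg/L.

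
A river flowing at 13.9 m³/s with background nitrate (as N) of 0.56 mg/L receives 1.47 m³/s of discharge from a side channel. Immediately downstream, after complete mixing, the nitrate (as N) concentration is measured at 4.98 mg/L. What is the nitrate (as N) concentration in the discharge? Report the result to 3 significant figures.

46.8 mg/L

Mass balance: 13.90·0.5600 + 1.470·Cₑ = 15.37·4.980
→ Cₑ = (15.37·4.980 − 13.90·0.5600) / 1.470 = 46.77 mg/L.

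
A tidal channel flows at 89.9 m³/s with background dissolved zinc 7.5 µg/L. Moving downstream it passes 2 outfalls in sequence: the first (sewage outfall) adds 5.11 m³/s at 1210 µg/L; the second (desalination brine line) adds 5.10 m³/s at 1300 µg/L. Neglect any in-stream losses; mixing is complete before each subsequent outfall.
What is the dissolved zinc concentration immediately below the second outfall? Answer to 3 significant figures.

135 µg/L

Outfall 1: combined Q = 95.01 m³/s; C = (89.90·7.500 + 5.110·1210)/95.01 = 72.18 µg/L.
Outfall 2: combined Q = 100.1 m³/s; C = (95.01·72.18 + 5.100·1300)/100.1 = 134.7 µg/L.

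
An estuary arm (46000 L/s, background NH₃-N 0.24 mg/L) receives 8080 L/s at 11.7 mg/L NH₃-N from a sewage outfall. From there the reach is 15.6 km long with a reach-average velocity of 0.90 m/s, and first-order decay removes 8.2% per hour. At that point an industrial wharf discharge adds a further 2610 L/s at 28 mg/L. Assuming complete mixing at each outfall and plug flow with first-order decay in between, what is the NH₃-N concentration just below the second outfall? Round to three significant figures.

2.52 mg/L

After mixing, C = (46000·0.2400 + 8080·11.70) / 54080 = 105600/54080 = 1.952 mg/L; combined flow 54080 L/s.
Travel time t = 15.6·1000 / 0.90 = 17330 s = 4.815 h.
8.2%/h lost → k = −ln(1 − 0.082) = 0.08556 h⁻¹.
Decay over the reach: 1.952·exp(−kt) = 1.952·0.6624 = 1.293 mg/L.
Second outfall: C = (54080·1.293 + 2610·28.00)/56690 = 2.523 mg/L.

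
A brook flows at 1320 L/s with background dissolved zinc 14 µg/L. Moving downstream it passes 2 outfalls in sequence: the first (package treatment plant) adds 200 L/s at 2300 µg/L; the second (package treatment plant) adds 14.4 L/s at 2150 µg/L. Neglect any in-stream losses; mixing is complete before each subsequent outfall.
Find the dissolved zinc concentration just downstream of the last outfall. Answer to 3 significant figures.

After outfall 1: Q = 1320 + 200.0 = 1520 L/s; C = (1320·14.00 + 200.0·2300)/1520 = 314.8 µg/L.
After outfall 2: Q = 1520 + 14.40 = 1534 L/s; C = (1520·314.8 + 14.40·2150)/1534 = 332.0 µg/L.

332 µg/L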